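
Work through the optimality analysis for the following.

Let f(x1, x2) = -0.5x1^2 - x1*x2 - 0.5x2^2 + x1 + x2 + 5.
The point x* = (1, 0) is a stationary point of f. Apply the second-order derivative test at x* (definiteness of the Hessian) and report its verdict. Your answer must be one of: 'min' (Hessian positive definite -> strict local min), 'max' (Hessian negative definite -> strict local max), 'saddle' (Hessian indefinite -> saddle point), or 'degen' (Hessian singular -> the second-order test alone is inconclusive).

Compute the Hessian H = grad^2 f:
  H = [[-1, -1], [-1, -1]]
Verify stationarity: grad f(x*) = H x* + g = (0, 0).
Eigenvalues of H: -2, 0.
H has a zero eigenvalue (singular; negative semidefinite but not definite), so H is neither positive definite, negative definite, nor indefinite. The second-order test alone is inconclusive -> degen.
(Indeed, f is constant along the null direction of H through x*, so x* is not a strict local extremum.)

degen


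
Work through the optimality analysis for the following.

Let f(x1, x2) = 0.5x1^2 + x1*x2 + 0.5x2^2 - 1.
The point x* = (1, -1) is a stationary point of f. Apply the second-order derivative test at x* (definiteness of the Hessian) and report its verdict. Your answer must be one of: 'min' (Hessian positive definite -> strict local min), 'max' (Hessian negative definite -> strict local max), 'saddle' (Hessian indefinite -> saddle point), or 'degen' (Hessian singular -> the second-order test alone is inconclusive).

Compute the Hessian H = grad^2 f:
  H = [[1, 1], [1, 1]]
Verify stationarity: grad f(x*) = H x* + g = (0, 0).
Eigenvalues of H: 0, 2.
H has a zero eigenvalue (singular; positive semidefinite but not definite), so H is neither positive definite, negative definite, nor indefinite. The second-order test alone is inconclusive -> degen.
(Indeed, f is constant along the null direction of H through x*, so x* is not a strict local extremum.)

degen


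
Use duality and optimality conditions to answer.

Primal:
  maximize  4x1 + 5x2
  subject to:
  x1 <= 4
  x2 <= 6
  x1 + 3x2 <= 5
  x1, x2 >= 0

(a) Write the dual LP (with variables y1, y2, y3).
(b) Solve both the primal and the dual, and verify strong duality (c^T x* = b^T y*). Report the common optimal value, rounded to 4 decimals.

The standard primal-dual pair for 'max c^T x s.t. A x <= b, x >= 0' is:
  Dual:  min b^T y  s.t.  A^T y >= c,  y >= 0.

So the dual LP is:
  minimize  4y1 + 6y2 + 5y3
  subject to:
    y1 + y3 >= 4
    y2 + 3y3 >= 5
    y1, y2, y3 >= 0

Solving the primal: x* = (4, 0.3333).
  primal value c^T x* = 17.6667.
Solving the dual: y* = (2.3333, 0, 1.6667).
  dual value b^T y* = 17.6667.
Strong duality: c^T x* = b^T y*. Confirmed.

17.6667


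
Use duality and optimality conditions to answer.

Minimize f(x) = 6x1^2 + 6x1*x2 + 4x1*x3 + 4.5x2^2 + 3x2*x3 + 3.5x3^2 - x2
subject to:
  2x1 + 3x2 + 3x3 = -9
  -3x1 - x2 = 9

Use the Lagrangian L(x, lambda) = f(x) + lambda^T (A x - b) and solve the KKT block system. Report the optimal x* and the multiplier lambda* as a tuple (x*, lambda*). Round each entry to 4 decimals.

Form the Lagrangian:
  L(x, lambda) = (1/2) x^T Q x + c^T x + lambda^T (A x - b)
Stationarity (grad_x L = 0): Q x + c + A^T lambda = 0.
Primal feasibility: A x = b.

This gives the KKT block system:
  [ Q   A^T ] [ x     ]   [-c ]
  [ A    0  ] [ lambda ] = [ b ]

Solving the linear system:
  x*      = (-2.7446, -0.7663, -0.404)
  lambda* = (5.3684, -9.4706)
  f(x*)   = 67.1587

x* = (-2.7446, -0.7663, -0.404), lambda* = (5.3684, -9.4706)


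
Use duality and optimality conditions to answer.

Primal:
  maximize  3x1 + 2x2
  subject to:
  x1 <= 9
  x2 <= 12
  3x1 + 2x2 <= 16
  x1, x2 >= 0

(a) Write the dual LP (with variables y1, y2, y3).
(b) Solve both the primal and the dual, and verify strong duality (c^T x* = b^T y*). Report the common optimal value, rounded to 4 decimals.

The standard primal-dual pair for 'max c^T x s.t. A x <= b, x >= 0' is:
  Dual:  min b^T y  s.t.  A^T y >= c,  y >= 0.

So the dual LP is:
  minimize  9y1 + 12y2 + 16y3
  subject to:
    y1 + 3y3 >= 3
    y2 + 2y3 >= 2
    y1, y2, y3 >= 0

Solving the primal: x* = (5.3333, 0).
  primal value c^T x* = 16.
Solving the dual: y* = (0, 0, 1).
  dual value b^T y* = 16.
Strong duality: c^T x* = b^T y*. Confirmed.

16


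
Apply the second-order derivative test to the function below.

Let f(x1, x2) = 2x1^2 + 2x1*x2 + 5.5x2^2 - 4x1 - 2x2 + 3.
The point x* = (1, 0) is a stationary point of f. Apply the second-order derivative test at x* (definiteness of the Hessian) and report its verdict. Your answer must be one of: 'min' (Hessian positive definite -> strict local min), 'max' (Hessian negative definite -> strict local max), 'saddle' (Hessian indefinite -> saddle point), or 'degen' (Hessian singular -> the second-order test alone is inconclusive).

Compute the Hessian H = grad^2 f:
  H = [[4, 2], [2, 11]]
Verify stationarity: grad f(x*) = H x* + g = (0, 0).
Eigenvalues of H: 3.4689, 11.5311.
Both eigenvalues > 0, so H is positive definite -> x* is a strict local min.

min


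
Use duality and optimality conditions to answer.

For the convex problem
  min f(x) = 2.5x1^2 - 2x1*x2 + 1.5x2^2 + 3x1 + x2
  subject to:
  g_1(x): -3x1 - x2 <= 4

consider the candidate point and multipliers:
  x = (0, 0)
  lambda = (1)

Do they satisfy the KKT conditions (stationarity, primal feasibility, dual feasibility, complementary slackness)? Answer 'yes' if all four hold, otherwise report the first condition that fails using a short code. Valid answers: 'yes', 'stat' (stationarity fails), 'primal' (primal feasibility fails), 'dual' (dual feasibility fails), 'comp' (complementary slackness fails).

Gradient of f: grad f(x) = Q x + c = (3, 1)
Constraint values g_i(x) = a_i^T x - b_i:
  g_1((0, 0)) = -4
Stationarity residual: grad f(x) + sum_i lambda_i a_i = (0, 0)
  -> stationarity OK
Primal feasibility (all g_i <= 0): OK
Dual feasibility (all lambda_i >= 0): OK
Complementary slackness (lambda_i * g_i(x) = 0 for all i): FAILS

Verdict: the first failing condition is complementary_slackness -> comp.

comp


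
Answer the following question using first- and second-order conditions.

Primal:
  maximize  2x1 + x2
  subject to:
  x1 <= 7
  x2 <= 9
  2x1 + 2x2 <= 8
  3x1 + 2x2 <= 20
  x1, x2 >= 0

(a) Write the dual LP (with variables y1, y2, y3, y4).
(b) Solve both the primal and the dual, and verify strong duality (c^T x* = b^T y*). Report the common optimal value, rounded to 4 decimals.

The standard primal-dual pair for 'max c^T x s.t. A x <= b, x >= 0' is:
  Dual:  min b^T y  s.t.  A^T y >= c,  y >= 0.

So the dual LP is:
  minimize  7y1 + 9y2 + 8y3 + 20y4
  subject to:
    y1 + 2y3 + 3y4 >= 2
    y2 + 2y3 + 2y4 >= 1
    y1, y2, y3, y4 >= 0

Solving the primal: x* = (4, 0).
  primal value c^T x* = 8.
Solving the dual: y* = (0, 0, 1, 0).
  dual value b^T y* = 8.
Strong duality: c^T x* = b^T y*. Confirmed.

8


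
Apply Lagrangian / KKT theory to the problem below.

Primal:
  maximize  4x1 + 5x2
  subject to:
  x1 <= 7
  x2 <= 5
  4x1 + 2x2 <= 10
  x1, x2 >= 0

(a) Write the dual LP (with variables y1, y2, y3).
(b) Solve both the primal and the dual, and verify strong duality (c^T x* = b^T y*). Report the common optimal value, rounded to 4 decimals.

The standard primal-dual pair for 'max c^T x s.t. A x <= b, x >= 0' is:
  Dual:  min b^T y  s.t.  A^T y >= c,  y >= 0.

So the dual LP is:
  minimize  7y1 + 5y2 + 10y3
  subject to:
    y1 + 4y3 >= 4
    y2 + 2y3 >= 5
    y1, y2, y3 >= 0

Solving the primal: x* = (0, 5).
  primal value c^T x* = 25.
Solving the dual: y* = (0, 3, 1).
  dual value b^T y* = 25.
Strong duality: c^T x* = b^T y*. Confirmed.

25


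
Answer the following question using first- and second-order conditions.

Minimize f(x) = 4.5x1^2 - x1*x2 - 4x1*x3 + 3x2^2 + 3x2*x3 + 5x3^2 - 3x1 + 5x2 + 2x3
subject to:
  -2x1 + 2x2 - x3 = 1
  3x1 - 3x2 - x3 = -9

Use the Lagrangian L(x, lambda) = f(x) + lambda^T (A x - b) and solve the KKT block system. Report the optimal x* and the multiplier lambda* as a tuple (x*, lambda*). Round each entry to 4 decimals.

Form the Lagrangian:
  L(x, lambda) = (1/2) x^T Q x + c^T x + lambda^T (A x - b)
Stationarity (grad_x L = 0): Q x + c + A^T lambda = 0.
Primal feasibility: A x = b.

This gives the KKT block system:
  [ Q   A^T ] [ x     ]   [-c ]
  [ A    0  ] [ lambda ] = [ b ]

Solving the linear system:
  x*      = (-0.6923, 1.3077, 3)
  lambda* = (18.7077, 19.9846)
  f(x*)   = 87.8846

x* = (-0.6923, 1.3077, 3), lambda* = (18.7077, 19.9846)


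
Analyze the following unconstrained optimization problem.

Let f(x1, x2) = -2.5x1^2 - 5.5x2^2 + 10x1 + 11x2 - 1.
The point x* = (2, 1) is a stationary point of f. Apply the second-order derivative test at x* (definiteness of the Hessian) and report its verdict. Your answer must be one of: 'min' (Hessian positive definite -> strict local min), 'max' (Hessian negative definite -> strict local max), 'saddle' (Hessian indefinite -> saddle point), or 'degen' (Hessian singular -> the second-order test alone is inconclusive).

Compute the Hessian H = grad^2 f:
  H = [[-5, 0], [0, -11]]
Verify stationarity: grad f(x*) = H x* + g = (0, 0).
Eigenvalues of H: -11, -5.
Both eigenvalues < 0, so H is negative definite -> x* is a strict local max.

max


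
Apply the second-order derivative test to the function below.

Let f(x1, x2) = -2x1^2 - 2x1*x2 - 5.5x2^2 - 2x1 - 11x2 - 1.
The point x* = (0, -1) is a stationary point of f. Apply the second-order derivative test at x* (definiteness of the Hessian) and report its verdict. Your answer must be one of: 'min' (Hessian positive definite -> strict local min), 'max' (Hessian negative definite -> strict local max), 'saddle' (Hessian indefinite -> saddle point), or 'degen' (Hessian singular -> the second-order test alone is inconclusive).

Compute the Hessian H = grad^2 f:
  H = [[-4, -2], [-2, -11]]
Verify stationarity: grad f(x*) = H x* + g = (0, 0).
Eigenvalues of H: -11.5311, -3.4689.
Both eigenvalues < 0, so H is negative definite -> x* is a strict local max.

max


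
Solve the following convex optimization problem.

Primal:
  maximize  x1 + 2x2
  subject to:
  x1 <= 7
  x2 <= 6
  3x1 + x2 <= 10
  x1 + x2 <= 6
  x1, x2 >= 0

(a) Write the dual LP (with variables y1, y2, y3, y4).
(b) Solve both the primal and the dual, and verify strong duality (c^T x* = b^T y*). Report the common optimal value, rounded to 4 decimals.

The standard primal-dual pair for 'max c^T x s.t. A x <= b, x >= 0' is:
  Dual:  min b^T y  s.t.  A^T y >= c,  y >= 0.

So the dual LP is:
  minimize  7y1 + 6y2 + 10y3 + 6y4
  subject to:
    y1 + 3y3 + y4 >= 1
    y2 + y3 + y4 >= 2
    y1, y2, y3, y4 >= 0

Solving the primal: x* = (0, 6).
  primal value c^T x* = 12.
Solving the dual: y* = (0, 1, 0, 1).
  dual value b^T y* = 12.
Strong duality: c^T x* = b^T y*. Confirmed.

12


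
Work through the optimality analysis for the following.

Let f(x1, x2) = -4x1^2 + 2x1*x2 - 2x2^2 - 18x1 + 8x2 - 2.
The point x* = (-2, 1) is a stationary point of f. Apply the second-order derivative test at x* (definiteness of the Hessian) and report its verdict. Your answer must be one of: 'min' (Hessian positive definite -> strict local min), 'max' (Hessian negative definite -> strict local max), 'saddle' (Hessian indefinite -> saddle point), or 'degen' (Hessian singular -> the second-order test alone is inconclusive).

Compute the Hessian H = grad^2 f:
  H = [[-8, 2], [2, -4]]
Verify stationarity: grad f(x*) = H x* + g = (0, 0).
Eigenvalues of H: -8.8284, -3.1716.
Both eigenvalues < 0, so H is negative definite -> x* is a strict local max.

max


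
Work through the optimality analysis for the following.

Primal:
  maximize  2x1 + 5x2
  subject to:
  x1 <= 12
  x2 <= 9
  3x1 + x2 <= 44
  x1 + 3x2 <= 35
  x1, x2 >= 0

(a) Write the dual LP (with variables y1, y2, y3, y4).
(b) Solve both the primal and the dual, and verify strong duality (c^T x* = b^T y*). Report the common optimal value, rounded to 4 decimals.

The standard primal-dual pair for 'max c^T x s.t. A x <= b, x >= 0' is:
  Dual:  min b^T y  s.t.  A^T y >= c,  y >= 0.

So the dual LP is:
  minimize  12y1 + 9y2 + 44y3 + 35y4
  subject to:
    y1 + 3y3 + y4 >= 2
    y2 + y3 + 3y4 >= 5
    y1, y2, y3, y4 >= 0

Solving the primal: x* = (12, 7.6667).
  primal value c^T x* = 62.3333.
Solving the dual: y* = (0.3333, 0, 0, 1.6667).
  dual value b^T y* = 62.3333.
Strong duality: c^T x* = b^T y*. Confirmed.

62.3333


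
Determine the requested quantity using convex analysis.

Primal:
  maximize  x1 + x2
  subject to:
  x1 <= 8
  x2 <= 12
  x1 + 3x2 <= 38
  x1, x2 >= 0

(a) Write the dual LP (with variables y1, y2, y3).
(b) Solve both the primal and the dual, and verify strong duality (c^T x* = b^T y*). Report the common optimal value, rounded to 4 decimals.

The standard primal-dual pair for 'max c^T x s.t. A x <= b, x >= 0' is:
  Dual:  min b^T y  s.t.  A^T y >= c,  y >= 0.

So the dual LP is:
  minimize  8y1 + 12y2 + 38y3
  subject to:
    y1 + y3 >= 1
    y2 + 3y3 >= 1
    y1, y2, y3 >= 0

Solving the primal: x* = (8, 10).
  primal value c^T x* = 18.
Solving the dual: y* = (0.6667, 0, 0.3333).
  dual value b^T y* = 18.
Strong duality: c^T x* = b^T y*. Confirmed.

18


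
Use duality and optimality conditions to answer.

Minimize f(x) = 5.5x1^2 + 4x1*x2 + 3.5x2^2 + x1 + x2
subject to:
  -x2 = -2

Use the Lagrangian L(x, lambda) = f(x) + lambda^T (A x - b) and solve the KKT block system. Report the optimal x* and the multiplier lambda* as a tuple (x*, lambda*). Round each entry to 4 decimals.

Form the Lagrangian:
  L(x, lambda) = (1/2) x^T Q x + c^T x + lambda^T (A x - b)
Stationarity (grad_x L = 0): Q x + c + A^T lambda = 0.
Primal feasibility: A x = b.

This gives the KKT block system:
  [ Q   A^T ] [ x     ]   [-c ]
  [ A    0  ] [ lambda ] = [ b ]

Solving the linear system:
  x*      = (-0.8182, 2)
  lambda* = (11.7273)
  f(x*)   = 12.3182

x* = (-0.8182, 2), lambda* = (11.7273)


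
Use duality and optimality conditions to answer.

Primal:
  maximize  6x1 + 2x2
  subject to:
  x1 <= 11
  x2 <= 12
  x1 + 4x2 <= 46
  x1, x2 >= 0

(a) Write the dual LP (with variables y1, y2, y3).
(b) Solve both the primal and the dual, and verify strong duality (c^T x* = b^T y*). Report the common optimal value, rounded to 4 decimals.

The standard primal-dual pair for 'max c^T x s.t. A x <= b, x >= 0' is:
  Dual:  min b^T y  s.t.  A^T y >= c,  y >= 0.

So the dual LP is:
  minimize  11y1 + 12y2 + 46y3
  subject to:
    y1 + y3 >= 6
    y2 + 4y3 >= 2
    y1, y2, y3 >= 0

Solving the primal: x* = (11, 8.75).
  primal value c^T x* = 83.5.
Solving the dual: y* = (5.5, 0, 0.5).
  dual value b^T y* = 83.5.
Strong duality: c^T x* = b^T y*. Confirmed.

83.5


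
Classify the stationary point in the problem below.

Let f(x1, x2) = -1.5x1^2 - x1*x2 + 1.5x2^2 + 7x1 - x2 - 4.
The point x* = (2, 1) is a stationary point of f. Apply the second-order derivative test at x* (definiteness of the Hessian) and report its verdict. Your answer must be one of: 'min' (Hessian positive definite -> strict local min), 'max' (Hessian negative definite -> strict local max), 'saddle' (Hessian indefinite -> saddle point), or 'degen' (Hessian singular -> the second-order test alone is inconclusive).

Compute the Hessian H = grad^2 f:
  H = [[-3, -1], [-1, 3]]
Verify stationarity: grad f(x*) = H x* + g = (0, 0).
Eigenvalues of H: -3.1623, 3.1623.
Eigenvalues have mixed signs, so H is indefinite -> x* is a saddle point.

saddle


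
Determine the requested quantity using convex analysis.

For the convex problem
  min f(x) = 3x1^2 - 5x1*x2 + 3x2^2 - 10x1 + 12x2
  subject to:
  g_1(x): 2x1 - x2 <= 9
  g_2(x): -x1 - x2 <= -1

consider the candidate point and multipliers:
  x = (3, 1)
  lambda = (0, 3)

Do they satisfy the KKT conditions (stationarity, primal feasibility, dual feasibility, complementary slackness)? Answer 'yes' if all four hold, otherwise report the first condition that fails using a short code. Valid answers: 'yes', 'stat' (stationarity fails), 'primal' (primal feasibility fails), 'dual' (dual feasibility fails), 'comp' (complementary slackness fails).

Gradient of f: grad f(x) = Q x + c = (3, 3)
Constraint values g_i(x) = a_i^T x - b_i:
  g_1((3, 1)) = -4
  g_2((3, 1)) = -3
Stationarity residual: grad f(x) + sum_i lambda_i a_i = (0, 0)
  -> stationarity OK
Primal feasibility (all g_i <= 0): OK
Dual feasibility (all lambda_i >= 0): OK
Complementary slackness (lambda_i * g_i(x) = 0 for all i): FAILS

Verdict: the first failing condition is complementary_slackness -> comp.

comp


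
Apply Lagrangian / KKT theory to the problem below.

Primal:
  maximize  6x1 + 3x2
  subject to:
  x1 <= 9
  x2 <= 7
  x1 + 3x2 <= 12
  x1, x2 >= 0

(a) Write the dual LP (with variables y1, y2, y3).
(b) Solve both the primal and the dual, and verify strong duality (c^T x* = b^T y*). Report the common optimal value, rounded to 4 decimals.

The standard primal-dual pair for 'max c^T x s.t. A x <= b, x >= 0' is:
  Dual:  min b^T y  s.t.  A^T y >= c,  y >= 0.

So the dual LP is:
  minimize  9y1 + 7y2 + 12y3
  subject to:
    y1 + y3 >= 6
    y2 + 3y3 >= 3
    y1, y2, y3 >= 0

Solving the primal: x* = (9, 1).
  primal value c^T x* = 57.
Solving the dual: y* = (5, 0, 1).
  dual value b^T y* = 57.
Strong duality: c^T x* = b^T y*. Confirmed.

57


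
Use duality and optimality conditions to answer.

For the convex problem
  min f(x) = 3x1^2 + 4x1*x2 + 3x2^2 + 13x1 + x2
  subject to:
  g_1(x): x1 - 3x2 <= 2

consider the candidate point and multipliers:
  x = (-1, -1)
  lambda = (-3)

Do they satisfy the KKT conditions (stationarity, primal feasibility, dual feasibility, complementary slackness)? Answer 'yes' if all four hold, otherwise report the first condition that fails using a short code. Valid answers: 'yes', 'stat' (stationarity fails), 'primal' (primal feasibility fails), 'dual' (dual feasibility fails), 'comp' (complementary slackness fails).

Gradient of f: grad f(x) = Q x + c = (3, -9)
Constraint values g_i(x) = a_i^T x - b_i:
  g_1((-1, -1)) = 0
Stationarity residual: grad f(x) + sum_i lambda_i a_i = (0, 0)
  -> stationarity OK
Primal feasibility (all g_i <= 0): OK
Dual feasibility (all lambda_i >= 0): FAILS
Complementary slackness (lambda_i * g_i(x) = 0 for all i): OK

Verdict: the first failing condition is dual_feasibility -> dual.

dual


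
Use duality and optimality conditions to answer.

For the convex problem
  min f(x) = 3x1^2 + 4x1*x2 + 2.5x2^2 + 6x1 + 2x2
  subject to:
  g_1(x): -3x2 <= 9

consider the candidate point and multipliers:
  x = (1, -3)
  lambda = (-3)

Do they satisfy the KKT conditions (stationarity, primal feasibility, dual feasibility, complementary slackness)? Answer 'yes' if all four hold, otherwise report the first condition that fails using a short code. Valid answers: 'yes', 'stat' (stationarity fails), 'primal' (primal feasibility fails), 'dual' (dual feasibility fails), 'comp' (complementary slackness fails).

Gradient of f: grad f(x) = Q x + c = (0, -9)
Constraint values g_i(x) = a_i^T x - b_i:
  g_1((1, -3)) = 0
Stationarity residual: grad f(x) + sum_i lambda_i a_i = (0, 0)
  -> stationarity OK
Primal feasibility (all g_i <= 0): OK
Dual feasibility (all lambda_i >= 0): FAILS
Complementary slackness (lambda_i * g_i(x) = 0 for all i): OK

Verdict: the first failing condition is dual_feasibility -> dual.

dual


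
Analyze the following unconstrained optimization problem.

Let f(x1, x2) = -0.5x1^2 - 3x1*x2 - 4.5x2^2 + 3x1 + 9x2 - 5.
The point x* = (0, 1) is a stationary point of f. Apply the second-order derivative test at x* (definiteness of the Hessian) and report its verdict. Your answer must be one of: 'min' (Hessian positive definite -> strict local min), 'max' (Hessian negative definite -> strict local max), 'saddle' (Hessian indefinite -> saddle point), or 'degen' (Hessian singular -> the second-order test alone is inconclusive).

Compute the Hessian H = grad^2 f:
  H = [[-1, -3], [-3, -9]]
Verify stationarity: grad f(x*) = H x* + g = (0, 0).
Eigenvalues of H: -10, 0.
H has a zero eigenvalue (singular; negative semidefinite but not definite), so H is neither positive definite, negative definite, nor indefinite. The second-order test alone is inconclusive -> degen.
(Indeed, f is constant along the null direction of H through x*, so x* is not a strict local extremum.)

degen


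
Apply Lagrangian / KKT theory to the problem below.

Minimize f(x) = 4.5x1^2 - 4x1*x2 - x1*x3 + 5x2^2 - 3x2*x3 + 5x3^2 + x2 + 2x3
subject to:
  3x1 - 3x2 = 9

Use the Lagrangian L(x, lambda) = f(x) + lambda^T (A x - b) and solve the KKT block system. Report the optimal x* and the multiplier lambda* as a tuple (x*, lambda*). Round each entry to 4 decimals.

Form the Lagrangian:
  L(x, lambda) = (1/2) x^T Q x + c^T x + lambda^T (A x - b)
Stationarity (grad_x L = 0): Q x + c + A^T lambda = 0.
Primal feasibility: A x = b.

This gives the KKT block system:
  [ Q   A^T ] [ x     ]   [-c ]
  [ A    0  ] [ lambda ] = [ b ]

Solving the linear system:
  x*      = (1.3404, -1.6596, -0.5638)
  lambda* = (-6.422)
  f(x*)   = 27.5053

x* = (1.3404, -1.6596, -0.5638), lambda* = (-6.422)


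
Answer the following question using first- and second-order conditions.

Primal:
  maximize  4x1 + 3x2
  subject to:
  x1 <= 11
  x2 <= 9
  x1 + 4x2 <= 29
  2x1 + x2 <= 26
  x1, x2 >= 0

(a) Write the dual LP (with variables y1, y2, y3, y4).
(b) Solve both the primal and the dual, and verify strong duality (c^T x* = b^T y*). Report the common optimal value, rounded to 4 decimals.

The standard primal-dual pair for 'max c^T x s.t. A x <= b, x >= 0' is:
  Dual:  min b^T y  s.t.  A^T y >= c,  y >= 0.

So the dual LP is:
  minimize  11y1 + 9y2 + 29y3 + 26y4
  subject to:
    y1 + y3 + 2y4 >= 4
    y2 + 4y3 + y4 >= 3
    y1, y2, y3, y4 >= 0

Solving the primal: x* = (10.7143, 4.5714).
  primal value c^T x* = 56.5714.
Solving the dual: y* = (0, 0, 0.2857, 1.8571).
  dual value b^T y* = 56.5714.
Strong duality: c^T x* = b^T y*. Confirmed.

56.5714


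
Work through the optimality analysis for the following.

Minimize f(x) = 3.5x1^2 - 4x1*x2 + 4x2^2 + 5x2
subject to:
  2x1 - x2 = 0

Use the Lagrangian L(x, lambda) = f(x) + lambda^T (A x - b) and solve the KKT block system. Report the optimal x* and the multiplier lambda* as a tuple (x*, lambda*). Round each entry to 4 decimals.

Form the Lagrangian:
  L(x, lambda) = (1/2) x^T Q x + c^T x + lambda^T (A x - b)
Stationarity (grad_x L = 0): Q x + c + A^T lambda = 0.
Primal feasibility: A x = b.

This gives the KKT block system:
  [ Q   A^T ] [ x     ]   [-c ]
  [ A    0  ] [ lambda ] = [ b ]

Solving the linear system:
  x*      = (-0.4348, -0.8696)
  lambda* = (-0.2174)
  f(x*)   = -2.1739

x* = (-0.4348, -0.8696), lambda* = (-0.2174)


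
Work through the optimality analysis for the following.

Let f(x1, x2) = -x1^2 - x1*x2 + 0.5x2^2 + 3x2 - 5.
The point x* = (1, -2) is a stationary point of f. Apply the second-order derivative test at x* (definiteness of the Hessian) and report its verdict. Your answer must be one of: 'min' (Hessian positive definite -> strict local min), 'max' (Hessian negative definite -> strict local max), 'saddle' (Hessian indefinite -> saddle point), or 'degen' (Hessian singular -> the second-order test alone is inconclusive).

Compute the Hessian H = grad^2 f:
  H = [[-2, -1], [-1, 1]]
Verify stationarity: grad f(x*) = H x* + g = (0, 0).
Eigenvalues of H: -2.3028, 1.3028.
Eigenvalues have mixed signs, so H is indefinite -> x* is a saddle point.

saddle


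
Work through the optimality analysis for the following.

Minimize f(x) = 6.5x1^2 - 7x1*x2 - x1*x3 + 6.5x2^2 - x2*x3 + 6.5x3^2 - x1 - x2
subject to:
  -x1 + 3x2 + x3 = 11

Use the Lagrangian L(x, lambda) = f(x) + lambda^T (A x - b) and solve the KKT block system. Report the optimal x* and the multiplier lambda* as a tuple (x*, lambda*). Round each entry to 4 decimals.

Form the Lagrangian:
  L(x, lambda) = (1/2) x^T Q x + c^T x + lambda^T (A x - b)
Stationarity (grad_x L = 0): Q x + c + A^T lambda = 0.
Primal feasibility: A x = b.

This gives the KKT block system:
  [ Q   A^T ] [ x     ]   [-c ]
  [ A    0  ] [ lambda ] = [ b ]

Solving the linear system:
  x*      = (1.1958, 3.6295, 1.3072)
  lambda* = (-12.1687)
  f(x*)   = 64.5151

x* = (1.1958, 3.6295, 1.3072), lambda* = (-12.1687)


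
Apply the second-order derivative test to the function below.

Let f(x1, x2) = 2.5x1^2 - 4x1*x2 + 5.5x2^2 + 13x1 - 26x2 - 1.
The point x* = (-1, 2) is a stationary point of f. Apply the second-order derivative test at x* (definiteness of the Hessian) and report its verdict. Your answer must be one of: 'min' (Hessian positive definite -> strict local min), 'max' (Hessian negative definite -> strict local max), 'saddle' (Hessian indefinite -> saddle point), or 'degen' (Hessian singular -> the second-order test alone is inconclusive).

Compute the Hessian H = grad^2 f:
  H = [[5, -4], [-4, 11]]
Verify stationarity: grad f(x*) = H x* + g = (0, 0).
Eigenvalues of H: 3, 13.
Both eigenvalues > 0, so H is positive definite -> x* is a strict local min.

min


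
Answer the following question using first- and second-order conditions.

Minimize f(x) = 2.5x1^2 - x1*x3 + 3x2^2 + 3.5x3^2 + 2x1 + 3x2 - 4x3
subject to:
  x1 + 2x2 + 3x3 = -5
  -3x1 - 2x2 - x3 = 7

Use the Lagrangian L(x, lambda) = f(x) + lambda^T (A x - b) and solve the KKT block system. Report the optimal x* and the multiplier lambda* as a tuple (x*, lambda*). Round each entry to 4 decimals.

Form the Lagrangian:
  L(x, lambda) = (1/2) x^T Q x + c^T x + lambda^T (A x - b)
Stationarity (grad_x L = 0): Q x + c + A^T lambda = 0.
Primal feasibility: A x = b.

This gives the KKT block system:
  [ Q   A^T ] [ x     ]   [-c ]
  [ A    0  ] [ lambda ] = [ b ]

Solving the linear system:
  x*      = (-1.3529, -1.2941, -0.3529)
  lambda* = (1.3676, -1.0147)
  f(x*)   = 4.3824

x* = (-1.3529, -1.2941, -0.3529), lambda* = (1.3676, -1.0147)


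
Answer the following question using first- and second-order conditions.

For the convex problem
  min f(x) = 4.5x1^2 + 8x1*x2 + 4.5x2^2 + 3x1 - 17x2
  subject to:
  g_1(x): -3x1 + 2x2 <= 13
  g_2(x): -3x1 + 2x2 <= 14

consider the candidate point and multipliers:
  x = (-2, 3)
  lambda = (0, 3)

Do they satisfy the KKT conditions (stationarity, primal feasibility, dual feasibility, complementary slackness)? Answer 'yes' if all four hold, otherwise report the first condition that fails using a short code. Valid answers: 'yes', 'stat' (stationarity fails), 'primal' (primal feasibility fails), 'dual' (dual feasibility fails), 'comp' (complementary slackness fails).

Gradient of f: grad f(x) = Q x + c = (9, -6)
Constraint values g_i(x) = a_i^T x - b_i:
  g_1((-2, 3)) = -1
  g_2((-2, 3)) = -2
Stationarity residual: grad f(x) + sum_i lambda_i a_i = (0, 0)
  -> stationarity OK
Primal feasibility (all g_i <= 0): OK
Dual feasibility (all lambda_i >= 0): OK
Complementary slackness (lambda_i * g_i(x) = 0 for all i): FAILS

Verdict: the first failing condition is complementary_slackness -> comp.

comp


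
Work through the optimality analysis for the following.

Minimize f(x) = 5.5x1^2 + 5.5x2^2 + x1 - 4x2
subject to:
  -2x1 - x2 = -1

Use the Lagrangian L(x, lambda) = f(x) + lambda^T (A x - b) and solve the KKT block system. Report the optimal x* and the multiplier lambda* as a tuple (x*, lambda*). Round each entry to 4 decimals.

Form the Lagrangian:
  L(x, lambda) = (1/2) x^T Q x + c^T x + lambda^T (A x - b)
Stationarity (grad_x L = 0): Q x + c + A^T lambda = 0.
Primal feasibility: A x = b.

This gives the KKT block system:
  [ Q   A^T ] [ x     ]   [-c ]
  [ A    0  ] [ lambda ] = [ b ]

Solving the linear system:
  x*      = (0.2364, 0.5273)
  lambda* = (1.8)
  f(x*)   = -0.0364

x* = (0.2364, 0.5273), lambda* = (1.8)


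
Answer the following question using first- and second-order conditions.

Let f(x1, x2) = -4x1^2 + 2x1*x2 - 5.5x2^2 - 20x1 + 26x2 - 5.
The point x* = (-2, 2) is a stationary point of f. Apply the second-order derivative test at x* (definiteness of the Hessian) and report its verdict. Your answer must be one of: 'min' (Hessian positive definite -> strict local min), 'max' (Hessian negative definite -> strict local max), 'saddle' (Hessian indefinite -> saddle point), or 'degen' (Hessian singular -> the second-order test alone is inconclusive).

Compute the Hessian H = grad^2 f:
  H = [[-8, 2], [2, -11]]
Verify stationarity: grad f(x*) = H x* + g = (0, 0).
Eigenvalues of H: -12, -7.
Both eigenvalues < 0, so H is negative definite -> x* is a strict local max.

max


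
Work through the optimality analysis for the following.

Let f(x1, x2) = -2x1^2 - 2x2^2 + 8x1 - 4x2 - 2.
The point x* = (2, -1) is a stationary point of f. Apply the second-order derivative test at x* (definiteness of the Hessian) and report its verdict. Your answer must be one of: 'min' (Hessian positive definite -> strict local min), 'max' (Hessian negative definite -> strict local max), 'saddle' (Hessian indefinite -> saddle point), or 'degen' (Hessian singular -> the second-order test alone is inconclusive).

Compute the Hessian H = grad^2 f:
  H = [[-4, 0], [0, -4]]
Verify stationarity: grad f(x*) = H x* + g = (0, 0).
Eigenvalues of H: -4, -4.
Both eigenvalues < 0, so H is negative definite -> x* is a strict local max.

max


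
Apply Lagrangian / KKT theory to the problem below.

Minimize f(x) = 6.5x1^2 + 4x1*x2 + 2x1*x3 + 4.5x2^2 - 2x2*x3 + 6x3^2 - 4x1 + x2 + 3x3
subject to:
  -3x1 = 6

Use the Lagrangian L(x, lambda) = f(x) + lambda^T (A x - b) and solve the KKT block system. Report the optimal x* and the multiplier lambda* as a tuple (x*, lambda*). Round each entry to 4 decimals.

Form the Lagrangian:
  L(x, lambda) = (1/2) x^T Q x + c^T x + lambda^T (A x - b)
Stationarity (grad_x L = 0): Q x + c + A^T lambda = 0.
Primal feasibility: A x = b.

This gives the KKT block system:
  [ Q   A^T ] [ x     ]   [-c ]
  [ A    0  ] [ lambda ] = [ b ]

Solving the linear system:
  x*      = (-2, 0.8269, 0.2212)
  lambda* = (-8.75)
  f(x*)   = 30.9952

x* = (-2, 0.8269, 0.2212), lambda* = (-8.75)


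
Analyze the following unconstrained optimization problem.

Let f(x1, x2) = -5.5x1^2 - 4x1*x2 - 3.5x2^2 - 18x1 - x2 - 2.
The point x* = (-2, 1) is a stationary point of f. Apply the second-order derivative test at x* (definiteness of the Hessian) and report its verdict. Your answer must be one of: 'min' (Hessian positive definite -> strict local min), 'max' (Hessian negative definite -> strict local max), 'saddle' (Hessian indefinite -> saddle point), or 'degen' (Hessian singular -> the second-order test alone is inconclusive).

Compute the Hessian H = grad^2 f:
  H = [[-11, -4], [-4, -7]]
Verify stationarity: grad f(x*) = H x* + g = (0, 0).
Eigenvalues of H: -13.4721, -4.5279.
Both eigenvalues < 0, so H is negative definite -> x* is a strict local max.

max


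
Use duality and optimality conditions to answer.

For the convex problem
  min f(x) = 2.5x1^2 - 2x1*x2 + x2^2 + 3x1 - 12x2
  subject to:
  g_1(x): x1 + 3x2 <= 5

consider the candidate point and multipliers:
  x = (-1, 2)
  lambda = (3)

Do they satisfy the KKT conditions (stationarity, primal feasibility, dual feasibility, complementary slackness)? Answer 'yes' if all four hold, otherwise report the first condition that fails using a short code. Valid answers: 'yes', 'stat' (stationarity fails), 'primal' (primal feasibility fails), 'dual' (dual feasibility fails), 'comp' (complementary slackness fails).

Gradient of f: grad f(x) = Q x + c = (-6, -6)
Constraint values g_i(x) = a_i^T x - b_i:
  g_1((-1, 2)) = 0
Stationarity residual: grad f(x) + sum_i lambda_i a_i = (-3, 3)
  -> stationarity FAILS
Primal feasibility (all g_i <= 0): OK
Dual feasibility (all lambda_i >= 0): OK
Complementary slackness (lambda_i * g_i(x) = 0 for all i): OK

Verdict: the first failing condition is stationarity -> stat.

stat


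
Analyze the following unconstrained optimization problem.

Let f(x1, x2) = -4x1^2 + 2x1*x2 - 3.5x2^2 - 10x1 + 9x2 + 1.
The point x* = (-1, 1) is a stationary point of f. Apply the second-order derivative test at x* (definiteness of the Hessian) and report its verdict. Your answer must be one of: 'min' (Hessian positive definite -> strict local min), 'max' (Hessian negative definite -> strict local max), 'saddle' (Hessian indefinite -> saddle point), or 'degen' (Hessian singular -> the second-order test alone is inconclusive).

Compute the Hessian H = grad^2 f:
  H = [[-8, 2], [2, -7]]
Verify stationarity: grad f(x*) = H x* + g = (0, 0).
Eigenvalues of H: -9.5616, -5.4384.
Both eigenvalues < 0, so H is negative definite -> x* is a strict local max.

max


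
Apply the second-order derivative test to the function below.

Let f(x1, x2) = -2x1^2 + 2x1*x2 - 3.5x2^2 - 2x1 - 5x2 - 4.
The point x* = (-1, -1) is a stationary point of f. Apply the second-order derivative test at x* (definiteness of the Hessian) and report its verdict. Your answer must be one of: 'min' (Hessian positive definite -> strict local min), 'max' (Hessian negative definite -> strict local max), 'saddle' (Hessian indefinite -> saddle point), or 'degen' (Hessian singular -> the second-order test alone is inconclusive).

Compute the Hessian H = grad^2 f:
  H = [[-4, 2], [2, -7]]
Verify stationarity: grad f(x*) = H x* + g = (0, 0).
Eigenvalues of H: -8, -3.
Both eigenvalues < 0, so H is negative definite -> x* is a strict local max.

max


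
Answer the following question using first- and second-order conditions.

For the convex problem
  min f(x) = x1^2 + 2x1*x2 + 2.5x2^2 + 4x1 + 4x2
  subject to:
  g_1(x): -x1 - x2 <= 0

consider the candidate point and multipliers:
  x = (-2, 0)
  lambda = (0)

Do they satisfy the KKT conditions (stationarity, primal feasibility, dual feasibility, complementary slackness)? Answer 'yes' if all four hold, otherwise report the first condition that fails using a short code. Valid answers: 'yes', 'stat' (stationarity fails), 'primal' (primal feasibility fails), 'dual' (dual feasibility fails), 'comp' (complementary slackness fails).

Gradient of f: grad f(x) = Q x + c = (0, 0)
Constraint values g_i(x) = a_i^T x - b_i:
  g_1((-2, 0)) = 2
Stationarity residual: grad f(x) + sum_i lambda_i a_i = (0, 0)
  -> stationarity OK
Primal feasibility (all g_i <= 0): FAILS
Dual feasibility (all lambda_i >= 0): OK
Complementary slackness (lambda_i * g_i(x) = 0 for all i): OK

Verdict: the first failing condition is primal_feasibility -> primal.

primal


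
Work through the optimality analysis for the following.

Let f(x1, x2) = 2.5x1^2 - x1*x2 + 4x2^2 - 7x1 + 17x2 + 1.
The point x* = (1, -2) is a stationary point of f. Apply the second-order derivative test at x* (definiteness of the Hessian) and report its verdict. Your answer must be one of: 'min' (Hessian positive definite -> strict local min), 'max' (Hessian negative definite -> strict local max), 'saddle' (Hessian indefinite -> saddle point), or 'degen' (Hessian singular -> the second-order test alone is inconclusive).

Compute the Hessian H = grad^2 f:
  H = [[5, -1], [-1, 8]]
Verify stationarity: grad f(x*) = H x* + g = (0, 0).
Eigenvalues of H: 4.6972, 8.3028.
Both eigenvalues > 0, so H is positive definite -> x* is a strict local min.

min


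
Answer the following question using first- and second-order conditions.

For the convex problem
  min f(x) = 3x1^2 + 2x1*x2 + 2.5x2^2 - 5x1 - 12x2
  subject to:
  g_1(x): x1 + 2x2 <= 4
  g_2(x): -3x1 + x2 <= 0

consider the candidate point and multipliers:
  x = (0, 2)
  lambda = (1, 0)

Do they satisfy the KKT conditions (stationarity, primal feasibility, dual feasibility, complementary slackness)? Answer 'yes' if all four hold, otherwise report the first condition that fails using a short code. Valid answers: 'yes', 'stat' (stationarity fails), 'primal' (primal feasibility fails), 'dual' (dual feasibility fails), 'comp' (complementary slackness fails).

Gradient of f: grad f(x) = Q x + c = (-1, -2)
Constraint values g_i(x) = a_i^T x - b_i:
  g_1((0, 2)) = 0
  g_2((0, 2)) = 2
Stationarity residual: grad f(x) + sum_i lambda_i a_i = (0, 0)
  -> stationarity OK
Primal feasibility (all g_i <= 0): FAILS
Dual feasibility (all lambda_i >= 0): OK
Complementary slackness (lambda_i * g_i(x) = 0 for all i): OK

Verdict: the first failing condition is primal_feasibility -> primal.

primal


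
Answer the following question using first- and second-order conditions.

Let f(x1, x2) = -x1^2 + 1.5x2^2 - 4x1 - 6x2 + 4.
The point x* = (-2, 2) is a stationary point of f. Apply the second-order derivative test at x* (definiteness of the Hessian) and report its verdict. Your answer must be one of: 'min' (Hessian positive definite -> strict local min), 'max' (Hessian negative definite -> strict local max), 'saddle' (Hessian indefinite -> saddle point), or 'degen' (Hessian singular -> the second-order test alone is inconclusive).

Compute the Hessian H = grad^2 f:
  H = [[-2, 0], [0, 3]]
Verify stationarity: grad f(x*) = H x* + g = (0, 0).
Eigenvalues of H: -2, 3.
Eigenvalues have mixed signs, so H is indefinite -> x* is a saddle point.

saddle


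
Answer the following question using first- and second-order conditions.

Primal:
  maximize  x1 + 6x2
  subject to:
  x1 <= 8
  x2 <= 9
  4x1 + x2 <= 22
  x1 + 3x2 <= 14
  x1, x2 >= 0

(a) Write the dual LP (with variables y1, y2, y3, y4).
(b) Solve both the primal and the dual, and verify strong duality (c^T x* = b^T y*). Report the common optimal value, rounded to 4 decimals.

The standard primal-dual pair for 'max c^T x s.t. A x <= b, x >= 0' is:
  Dual:  min b^T y  s.t.  A^T y >= c,  y >= 0.

So the dual LP is:
  minimize  8y1 + 9y2 + 22y3 + 14y4
  subject to:
    y1 + 4y3 + y4 >= 1
    y2 + y3 + 3y4 >= 6
    y1, y2, y3, y4 >= 0

Solving the primal: x* = (0, 4.6667).
  primal value c^T x* = 28.
Solving the dual: y* = (0, 0, 0, 2).
  dual value b^T y* = 28.
Strong duality: c^T x* = b^T y*. Confirmed.

28


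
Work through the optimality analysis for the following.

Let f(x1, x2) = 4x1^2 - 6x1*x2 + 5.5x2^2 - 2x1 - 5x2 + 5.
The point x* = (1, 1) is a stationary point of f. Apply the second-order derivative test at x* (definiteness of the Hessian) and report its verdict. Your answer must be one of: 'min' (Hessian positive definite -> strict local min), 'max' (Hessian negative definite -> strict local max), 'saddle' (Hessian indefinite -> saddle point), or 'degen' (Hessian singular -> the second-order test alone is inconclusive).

Compute the Hessian H = grad^2 f:
  H = [[8, -6], [-6, 11]]
Verify stationarity: grad f(x*) = H x* + g = (0, 0).
Eigenvalues of H: 3.3153, 15.6847.
Both eigenvalues > 0, so H is positive definite -> x* is a strict local min.

min


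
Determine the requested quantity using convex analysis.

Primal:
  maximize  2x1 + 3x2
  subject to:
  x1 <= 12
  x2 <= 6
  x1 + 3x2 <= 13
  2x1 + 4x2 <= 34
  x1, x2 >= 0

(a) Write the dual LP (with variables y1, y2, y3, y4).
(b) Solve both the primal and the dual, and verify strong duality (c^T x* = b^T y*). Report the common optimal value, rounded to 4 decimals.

The standard primal-dual pair for 'max c^T x s.t. A x <= b, x >= 0' is:
  Dual:  min b^T y  s.t.  A^T y >= c,  y >= 0.

So the dual LP is:
  minimize  12y1 + 6y2 + 13y3 + 34y4
  subject to:
    y1 + y3 + 2y4 >= 2
    y2 + 3y3 + 4y4 >= 3
    y1, y2, y3, y4 >= 0

Solving the primal: x* = (12, 0.3333).
  primal value c^T x* = 25.
Solving the dual: y* = (1, 0, 1, 0).
  dual value b^T y* = 25.
Strong duality: c^T x* = b^T y*. Confirmed.

25


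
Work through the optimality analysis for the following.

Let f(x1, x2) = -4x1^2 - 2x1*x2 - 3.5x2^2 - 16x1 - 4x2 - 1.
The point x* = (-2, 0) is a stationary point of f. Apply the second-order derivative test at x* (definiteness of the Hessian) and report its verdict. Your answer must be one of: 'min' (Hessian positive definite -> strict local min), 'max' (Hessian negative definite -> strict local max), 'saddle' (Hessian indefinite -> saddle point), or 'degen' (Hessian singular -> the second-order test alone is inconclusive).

Compute the Hessian H = grad^2 f:
  H = [[-8, -2], [-2, -7]]
Verify stationarity: grad f(x*) = H x* + g = (0, 0).
Eigenvalues of H: -9.5616, -5.4384.
Both eigenvalues < 0, so H is negative definite -> x* is a strict local max.

max


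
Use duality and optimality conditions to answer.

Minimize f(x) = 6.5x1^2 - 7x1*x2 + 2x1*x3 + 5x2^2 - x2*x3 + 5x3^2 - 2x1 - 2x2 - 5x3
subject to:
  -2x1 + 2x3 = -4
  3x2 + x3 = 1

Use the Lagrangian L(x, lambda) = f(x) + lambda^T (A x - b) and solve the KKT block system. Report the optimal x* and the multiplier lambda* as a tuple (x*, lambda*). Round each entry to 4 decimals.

Form the Lagrangian:
  L(x, lambda) = (1/2) x^T Q x + c^T x + lambda^T (A x - b)
Stationarity (grad_x L = 0): Q x + c + A^T lambda = 0.
Primal feasibility: A x = b.

This gives the KKT block system:
  [ Q   A^T ] [ x     ]   [-c ]
  [ A    0  ] [ lambda ] = [ b ]

Solving the linear system:
  x*      = (1.2658, 0.5781, -0.7342)
  lambda* = (4.4701, 1.4485)
  f(x*)   = 8.2076

x* = (1.2658, 0.5781, -0.7342), lambda* = (4.4701, 1.4485)
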